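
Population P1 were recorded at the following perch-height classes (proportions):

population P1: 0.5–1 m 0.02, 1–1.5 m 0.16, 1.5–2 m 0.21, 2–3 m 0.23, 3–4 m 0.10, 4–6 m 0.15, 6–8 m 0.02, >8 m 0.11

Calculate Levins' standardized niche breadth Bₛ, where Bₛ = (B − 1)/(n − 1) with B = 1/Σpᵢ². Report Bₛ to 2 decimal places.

Σpᵢ² = 0.02² + 0.16² + 0.21² + 0.23² + 0.10² + 0.15² + 0.02² + 0.11² = 0.0004 + 0.0256 + 0.0441 + 0.0529 + 0.0100 + 0.0225 + 0.0004 + 0.0121 = 0.1680
B = 1 / 0.1680 = 5.9524
Bₛ = (B − 1)/(n − 1) = (5.9524 − 1)/(8 − 1) = 4.9524/7 = 0.7075

0.71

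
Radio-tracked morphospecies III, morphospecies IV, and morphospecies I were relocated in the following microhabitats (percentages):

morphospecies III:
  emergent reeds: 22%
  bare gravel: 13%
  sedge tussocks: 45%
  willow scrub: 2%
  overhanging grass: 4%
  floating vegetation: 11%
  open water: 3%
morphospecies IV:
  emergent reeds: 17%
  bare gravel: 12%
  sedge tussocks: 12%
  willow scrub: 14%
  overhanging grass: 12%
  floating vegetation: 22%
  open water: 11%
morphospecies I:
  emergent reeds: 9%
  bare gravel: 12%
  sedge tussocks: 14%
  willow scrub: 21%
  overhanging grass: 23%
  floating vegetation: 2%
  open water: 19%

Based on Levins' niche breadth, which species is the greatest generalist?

Convert percentages to proportions (divide by 100).
Σp_IIIᵢ² = 0.22² + 0.13² + 0.45² + 0.02² + 0.04² + 0.11² + 0.03² = 0.0484 + 0.0169 + 0.2025 + 0.0004 + 0.0016 + 0.0121 + 0.0009 = 0.2828
B_III = 1 / 0.2828 = 3.5361
Σp_IVᵢ² = 0.17² + 0.12² + 0.12² + 0.14² + 0.12² + 0.22² + 0.11² = 0.0289 + 0.0144 + 0.0144 + 0.0196 + 0.0144 + 0.0484 + 0.0121 = 0.1522
B_IV = 1 / 0.1522 = 6.5703
Σp_Iᵢ² = 0.09² + 0.12² + 0.14² + 0.21² + 0.23² + 0.02² + 0.19² = 0.0081 + 0.0144 + 0.0196 + 0.0441 + 0.0529 + 0.0004 + 0.0361 = 0.1756
B_I = 1 / 0.1756 = 5.6948
Highest B → broadest niche (most generalist): morphospecies IV (B = 6.57).

morphospecies IV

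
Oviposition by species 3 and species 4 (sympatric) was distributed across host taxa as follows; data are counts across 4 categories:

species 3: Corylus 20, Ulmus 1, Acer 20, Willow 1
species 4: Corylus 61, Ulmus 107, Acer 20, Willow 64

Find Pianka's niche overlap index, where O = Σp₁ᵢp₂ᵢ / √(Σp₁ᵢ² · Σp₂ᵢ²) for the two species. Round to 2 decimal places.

Proportions for species 3 (n=42): 20/42=0.4762, 1/42=0.0238, 20/42=0.4762, 1/42=0.0238
Proportions for species 4 (n=252): 61/252=0.2421, 107/252=0.4246, 20/252=0.0794, 64/252=0.2540
Σ p₁ᵢp₂ᵢ = 0.115288 + 0.010105 + 0.037810 + 0.006045 = 0.169248
Σp_1ᵢ² = 0.4762² + 0.0238² + 0.4762² + 0.0238² = 0.226766 + 0.000566 + 0.226766 + 0.000566 = 0.454664
Σp_2ᵢ² = 0.2421² + 0.4246² + 0.0794² + 0.2540² = 0.058612 + 0.180285 + 0.006304 + 0.064516 = 0.309717
O = 0.169248 / √(0.454664 × 0.309717) = 0.169248 / 0.3752561 = 0.4510

0.45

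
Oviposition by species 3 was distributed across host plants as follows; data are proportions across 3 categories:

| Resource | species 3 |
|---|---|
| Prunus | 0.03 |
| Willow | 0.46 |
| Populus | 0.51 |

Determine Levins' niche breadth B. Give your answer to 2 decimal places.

2.12

Σpᵢ² = 0.03² + 0.46² + 0.51² = 0.0009 + 0.2116 + 0.2601 = 0.4726
B = 1 / 0.4726 = 2.1160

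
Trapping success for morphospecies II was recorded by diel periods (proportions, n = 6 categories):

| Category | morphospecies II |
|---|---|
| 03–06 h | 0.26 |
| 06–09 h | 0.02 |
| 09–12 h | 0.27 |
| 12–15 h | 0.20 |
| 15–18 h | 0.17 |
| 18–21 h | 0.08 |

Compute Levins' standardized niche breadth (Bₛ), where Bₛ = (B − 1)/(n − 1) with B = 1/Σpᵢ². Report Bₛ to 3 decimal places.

Σpᵢ² = 0.26² + 0.02² + 0.27² + 0.20² + 0.17² + 0.08² = 0.0676 + 0.0004 + 0.0729 + 0.0400 + 0.0289 + 0.0064 = 0.2162
B = 1 / 0.2162 = 4.62535
Bₛ = (B − 1)/(n − 1) = (4.62535 − 1)/(6 − 1) = 3.62535/5 = 0.72507

0.725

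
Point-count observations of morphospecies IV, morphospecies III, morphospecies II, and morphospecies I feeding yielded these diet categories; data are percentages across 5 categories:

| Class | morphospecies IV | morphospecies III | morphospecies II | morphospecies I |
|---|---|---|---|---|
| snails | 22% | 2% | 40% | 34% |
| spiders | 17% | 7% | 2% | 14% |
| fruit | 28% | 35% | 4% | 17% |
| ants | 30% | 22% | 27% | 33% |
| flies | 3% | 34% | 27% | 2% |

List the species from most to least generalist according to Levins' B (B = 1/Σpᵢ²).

Convert percentages to proportions (divide by 100).
Σp_IVᵢ² = 0.22² + 0.17² + 0.28² + 0.30² + 0.03² = 0.0484 + 0.0289 + 0.0784 + 0.0900 + 0.0009 = 0.2466
B_IV = 1 / 0.2466 = 4.0552
Σp_IIIᵢ² = 0.02² + 0.07² + 0.35² + 0.22² + 0.34² = 0.0004 + 0.0049 + 0.1225 + 0.0484 + 0.1156 = 0.2918
B_III = 1 / 0.2918 = 3.4270
Σp_IIᵢ² = 0.40² + 0.02² + 0.04² + 0.27² + 0.27² = 0.1600 + 0.0004 + 0.0016 + 0.0729 + 0.0729 = 0.3078
B_II = 1 / 0.3078 = 3.2489
Σp_Iᵢ² = 0.34² + 0.14² + 0.17² + 0.33² + 0.02² = 0.1156 + 0.0196 + 0.0289 + 0.1089 + 0.0004 = 0.2734
B_I = 1 / 0.2734 = 3.6576
Ranking by B (broadest → narrowest): morphospecies IV (4.06) > morphospecies I (3.66) > morphospecies III (3.43) > morphospecies II (3.25)

morphospecies IV > morphospecies I > morphospecies III > morphospecies II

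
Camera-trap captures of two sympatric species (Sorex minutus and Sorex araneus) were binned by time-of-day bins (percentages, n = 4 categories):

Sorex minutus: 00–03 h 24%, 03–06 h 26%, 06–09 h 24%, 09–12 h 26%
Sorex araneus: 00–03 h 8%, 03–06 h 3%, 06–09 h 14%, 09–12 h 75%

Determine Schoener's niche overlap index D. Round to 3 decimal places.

0.510

Convert percentages to proportions (divide by 100).
Σ|p₁ᵢ − p₂ᵢ| = 0.16 + 0.23 + 0.10 + 0.49 = 0.98
D = 1 − ½ × 0.98 = 1 − 0.490 = 0.51000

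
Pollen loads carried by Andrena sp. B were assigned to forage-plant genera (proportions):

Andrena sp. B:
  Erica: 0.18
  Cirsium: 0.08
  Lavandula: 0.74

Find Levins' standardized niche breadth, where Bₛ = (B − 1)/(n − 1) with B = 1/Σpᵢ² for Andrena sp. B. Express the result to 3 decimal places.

Σpᵢ² = 0.18² + 0.08² + 0.74² = 0.0324 + 0.0064 + 0.5476 = 0.5864
B = 1 / 0.5864 = 1.70532
Bₛ = (B − 1)/(n − 1) = (1.70532 − 1)/(3 − 1) = 0.70532/2 = 0.35266

0.353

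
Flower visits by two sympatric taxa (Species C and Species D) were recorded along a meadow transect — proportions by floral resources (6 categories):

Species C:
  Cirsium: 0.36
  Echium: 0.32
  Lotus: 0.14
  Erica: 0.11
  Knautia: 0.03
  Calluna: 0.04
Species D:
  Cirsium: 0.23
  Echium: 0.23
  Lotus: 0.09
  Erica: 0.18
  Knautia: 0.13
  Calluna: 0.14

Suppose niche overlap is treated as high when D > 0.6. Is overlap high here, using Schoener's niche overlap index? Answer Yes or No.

Yes

Σ|p₁ᵢ − p₂ᵢ| = 0.13 + 0.09 + 0.05 + 0.07 + 0.10 + 0.10 = 0.54
D = 1 − ½ × 0.54 = 1 − 0.270 = 0.7300
D = 0.7300 > 0.6 → Yes.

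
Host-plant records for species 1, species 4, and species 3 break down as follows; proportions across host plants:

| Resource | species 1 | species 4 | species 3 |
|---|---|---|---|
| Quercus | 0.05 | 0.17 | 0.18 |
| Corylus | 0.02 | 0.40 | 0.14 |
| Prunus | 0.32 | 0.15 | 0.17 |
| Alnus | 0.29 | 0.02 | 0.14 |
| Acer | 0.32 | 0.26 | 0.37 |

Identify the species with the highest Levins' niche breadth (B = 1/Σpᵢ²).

Σp_1ᵢ² = 0.05² + 0.02² + 0.32² + 0.29² + 0.32² = 0.0025 + 0.0004 + 0.1024 + 0.0841 + 0.1024 = 0.2918
B_1 = 1 / 0.2918 = 3.4270
Σp_4ᵢ² = 0.17² + 0.40² + 0.15² + 0.02² + 0.26² = 0.0289 + 0.1600 + 0.0225 + 0.0004 + 0.0676 = 0.2794
B_4 = 1 / 0.2794 = 3.5791
Σp_3ᵢ² = 0.18² + 0.14² + 0.17² + 0.14² + 0.37² = 0.0324 + 0.0196 + 0.0289 + 0.0196 + 0.1369 = 0.2374
B_3 = 1 / 0.2374 = 4.2123
Highest B → broadest niche (most generalist): species 3 (B = 4.21).

species 3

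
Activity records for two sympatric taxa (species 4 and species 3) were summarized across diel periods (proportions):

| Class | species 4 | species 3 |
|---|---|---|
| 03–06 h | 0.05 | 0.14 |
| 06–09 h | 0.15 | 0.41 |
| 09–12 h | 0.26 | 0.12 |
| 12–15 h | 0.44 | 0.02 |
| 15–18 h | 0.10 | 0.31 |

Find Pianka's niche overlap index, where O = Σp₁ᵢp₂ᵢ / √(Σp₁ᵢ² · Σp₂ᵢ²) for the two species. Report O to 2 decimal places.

Σ p₁ᵢp₂ᵢ = 0.0070 + 0.0615 + 0.0312 + 0.0088 + 0.0310 = 0.1395
Σp_1ᵢ² = 0.05² + 0.15² + 0.26² + 0.44² + 0.10² = 0.0025 + 0.0225 + 0.0676 + 0.1936 + 0.0100 = 0.2962
Σp_2ᵢ² = 0.14² + 0.41² + 0.12² + 0.02² + 0.31² = 0.0196 + 0.1681 + 0.0144 + 0.0004 + 0.0961 = 0.2986
O = 0.1395 / √(0.2962 × 0.2986) = 0.1395 / 0.29740 = 0.4691

0.47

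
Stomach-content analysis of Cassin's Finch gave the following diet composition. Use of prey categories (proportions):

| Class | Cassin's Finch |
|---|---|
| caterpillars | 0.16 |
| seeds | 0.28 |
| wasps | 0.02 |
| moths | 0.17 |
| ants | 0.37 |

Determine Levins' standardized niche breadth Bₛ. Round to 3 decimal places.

0.675

Σpᵢ² = 0.16² + 0.28² + 0.02² + 0.17² + 0.37² = 0.0256 + 0.0784 + 0.0004 + 0.0289 + 0.1369 = 0.2702
B = 1 / 0.2702 = 3.70096
Bₛ = (B − 1)/(n − 1) = (3.70096 − 1)/(5 − 1) = 2.70096/4 = 0.67524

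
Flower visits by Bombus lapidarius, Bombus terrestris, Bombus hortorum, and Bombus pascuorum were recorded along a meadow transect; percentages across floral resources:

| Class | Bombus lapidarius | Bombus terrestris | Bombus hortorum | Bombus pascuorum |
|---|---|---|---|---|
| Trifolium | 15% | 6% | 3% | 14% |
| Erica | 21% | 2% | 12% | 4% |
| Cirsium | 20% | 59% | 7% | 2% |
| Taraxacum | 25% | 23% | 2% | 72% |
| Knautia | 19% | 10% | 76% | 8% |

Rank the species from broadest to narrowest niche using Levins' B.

Bombus lapidarius > Bombus terrestris > Bombus pascuorum > Bombus hortorum

Convert percentages to proportions (divide by 100).
Σp_lapiᵢ² = 0.15² + 0.21² + 0.20² + 0.25² + 0.19² = 0.0225 + 0.0441 + 0.0400 + 0.0625 + 0.0361 = 0.2052
B_lapi = 1 / 0.2052 = 4.8733
Σp_terrᵢ² = 0.06² + 0.02² + 0.59² + 0.23² + 0.10² = 0.0036 + 0.0004 + 0.3481 + 0.0529 + 0.0100 = 0.4150
B_terr = 1 / 0.4150 = 2.4096
Σp_hortᵢ² = 0.03² + 0.12² + 0.07² + 0.02² + 0.76² = 0.0009 + 0.0144 + 0.0049 + 0.0004 + 0.5776 = 0.5982
B_hort = 1 / 0.5982 = 1.6717
Σp_pascᵢ² = 0.14² + 0.04² + 0.02² + 0.72² + 0.08² = 0.0196 + 0.0016 + 0.0004 + 0.5184 + 0.0064 = 0.5464
B_pasc = 1 / 0.5464 = 1.8302
Ranking by B (broadest → narrowest): Bombus lapidarius (4.87) > Bombus terrestris (2.41) > Bombus pascuorum (1.83) > Bombus hortorum (1.67)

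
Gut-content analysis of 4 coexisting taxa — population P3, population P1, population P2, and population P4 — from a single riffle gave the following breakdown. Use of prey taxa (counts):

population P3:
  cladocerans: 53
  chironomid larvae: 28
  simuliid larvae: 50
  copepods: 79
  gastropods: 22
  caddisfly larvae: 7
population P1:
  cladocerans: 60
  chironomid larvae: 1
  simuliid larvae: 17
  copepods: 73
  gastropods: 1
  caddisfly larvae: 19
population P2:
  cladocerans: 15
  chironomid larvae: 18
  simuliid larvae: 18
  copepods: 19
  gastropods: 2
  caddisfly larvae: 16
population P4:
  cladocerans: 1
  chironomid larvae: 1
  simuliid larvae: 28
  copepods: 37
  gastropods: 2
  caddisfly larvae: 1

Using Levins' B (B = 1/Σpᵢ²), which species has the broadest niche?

Proportions for population P3 (n=239): 53/239=0.2218, 28/239=0.1172, 50/239=0.2092, 79/239=0.3305, 22/239=0.0921, 7/239=0.0293
Proportions for population P1 (n=171): 60/171=0.3509, 1/171=0.0058, 17/171=0.0994, 73/171=0.4269, 1/171=0.0058, 19/171=0.1111
Proportions for population P2 (n=88): 15/88=0.1705, 18/88=0.2045, 18/88=0.2045, 19/88=0.2159, 2/88=0.0227, 16/88=0.1818
Proportions for population P4 (n=70): 1/70=0.0143, 1/70=0.0143, 28/70=0.4000, 37/70=0.5286, 2/70=0.0286, 1/70=0.0143
Σp_P3ᵢ² = 0.2218² + 0.1172² + 0.2092² + 0.3305² + 0.0921² + 0.0293² = 0.049195 + 0.013736 + 0.043765 + 0.109230 + 0.008482 + 0.000858 = 0.225266
B_P3 = 1 / 0.225266 = 4.4392
Σp_P1ᵢ² = 0.3509² + 0.0058² + 0.0994² + 0.4269² + 0.0058² + 0.1111² = 0.123131 + 0.000034 + 0.009880 + 0.182244 + 0.000034 + 0.012343 = 0.327666
B_P1 = 1 / 0.327666 = 3.0519
Σp_P2ᵢ² = 0.1705² + 0.2045² + 0.2045² + 0.2159² + 0.0227² + 0.1818² = 0.029070 + 0.041820 + 0.041820 + 0.046613 + 0.000515 + 0.033051 = 0.192889
B_P2 = 1 / 0.192889 = 5.1843
Σp_P4ᵢ² = 0.0143² + 0.0143² + 0.4000² + 0.5286² + 0.0286² + 0.0143² = 0.000204 + 0.000204 + 0.160000 + 0.279418 + 0.000818 + 0.000204 = 0.440848
B_P4 = 1 / 0.440848 = 2.2684
Highest B → broadest niche (most generalist): population P2 (B = 5.18).

population P2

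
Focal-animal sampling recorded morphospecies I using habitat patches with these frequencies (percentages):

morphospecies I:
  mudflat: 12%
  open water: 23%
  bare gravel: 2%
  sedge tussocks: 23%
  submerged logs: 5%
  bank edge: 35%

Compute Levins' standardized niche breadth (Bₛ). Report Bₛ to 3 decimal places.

Convert percentages to proportions (divide by 100).
Σpᵢ² = 0.12² + 0.23² + 0.02² + 0.23² + 0.05² + 0.35² = 0.0144 + 0.0529 + 0.0004 + 0.0529 + 0.0025 + 0.1225 = 0.2456
B = 1 / 0.2456 = 4.07166
Bₛ = (B − 1)/(n − 1) = (4.07166 − 1)/(6 − 1) = 3.07166/5 = 0.61433

0.614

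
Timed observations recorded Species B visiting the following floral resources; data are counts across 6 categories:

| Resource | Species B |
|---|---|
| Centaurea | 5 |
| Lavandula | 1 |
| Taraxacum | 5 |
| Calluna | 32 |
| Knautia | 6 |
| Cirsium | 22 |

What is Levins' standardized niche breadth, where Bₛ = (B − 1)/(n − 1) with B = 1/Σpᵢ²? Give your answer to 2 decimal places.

Proportions for Species B (n=71): 5/71=0.0704, 1/71=0.0141, 5/71=0.0704, 32/71=0.4507, 6/71=0.0845, 22/71=0.3099
Σpᵢ² = 0.0704² + 0.0141² + 0.0704² + 0.4507² + 0.0845² + 0.3099² = 0.004956 + 0.000199 + 0.004956 + 0.203130 + 0.007140 + 0.096038 = 0.316419
B = 1 / 0.316419 = 3.1604
Bₛ = (B − 1)/(n − 1) = (3.1604 − 1)/(6 − 1) = 2.1604/5 = 0.4321

0.43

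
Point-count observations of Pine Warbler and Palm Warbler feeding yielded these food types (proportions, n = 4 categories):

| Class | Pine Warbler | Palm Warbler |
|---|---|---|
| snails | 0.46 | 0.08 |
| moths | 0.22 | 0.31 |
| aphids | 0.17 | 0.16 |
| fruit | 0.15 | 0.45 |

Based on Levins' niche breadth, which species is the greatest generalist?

Σp_Pineᵢ² = 0.46² + 0.22² + 0.17² + 0.15² = 0.2116 + 0.0484 + 0.0289 + 0.0225 = 0.3114
B_Pine = 1 / 0.3114 = 3.2113
Σp_Palmᵢ² = 0.08² + 0.31² + 0.16² + 0.45² = 0.0064 + 0.0961 + 0.0256 + 0.2025 = 0.3306
B_Palm = 1 / 0.3306 = 3.0248
Highest B → broadest niche (most generalist): Pine Warbler (B = 3.21).

Pine Warbler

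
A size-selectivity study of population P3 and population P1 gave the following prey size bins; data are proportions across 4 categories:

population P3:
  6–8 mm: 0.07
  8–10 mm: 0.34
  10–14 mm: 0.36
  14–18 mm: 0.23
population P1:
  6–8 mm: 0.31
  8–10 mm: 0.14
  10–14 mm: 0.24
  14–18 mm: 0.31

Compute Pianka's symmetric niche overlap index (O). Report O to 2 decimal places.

Σ p₁ᵢp₂ᵢ = 0.0217 + 0.0476 + 0.0864 + 0.0713 = 0.2270
Σp_1ᵢ² = 0.07² + 0.34² + 0.36² + 0.23² = 0.0049 + 0.1156 + 0.1296 + 0.0529 = 0.3030
Σp_2ᵢ² = 0.31² + 0.14² + 0.24² + 0.31² = 0.0961 + 0.0196 + 0.0576 + 0.0961 = 0.2694
O = 0.2270 / √(0.3030 × 0.2694) = 0.2270 / 0.28571 = 0.7945

0.79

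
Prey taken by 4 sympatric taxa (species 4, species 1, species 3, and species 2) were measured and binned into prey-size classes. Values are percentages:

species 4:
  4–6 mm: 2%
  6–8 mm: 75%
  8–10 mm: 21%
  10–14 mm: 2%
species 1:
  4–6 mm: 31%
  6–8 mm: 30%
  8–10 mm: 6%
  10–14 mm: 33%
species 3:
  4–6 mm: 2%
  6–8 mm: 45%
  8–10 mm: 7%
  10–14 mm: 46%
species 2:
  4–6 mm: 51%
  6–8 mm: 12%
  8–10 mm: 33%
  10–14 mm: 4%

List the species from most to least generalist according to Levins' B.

species 1 > species 2 > species 3 > species 4

Convert percentages to proportions (divide by 100).
Σp_4ᵢ² = 0.02² + 0.75² + 0.21² + 0.02² = 0.0004 + 0.5625 + 0.0441 + 0.0004 = 0.6074
B_4 = 1 / 0.6074 = 1.6464
Σp_1ᵢ² = 0.31² + 0.30² + 0.06² + 0.33² = 0.0961 + 0.0900 + 0.0036 + 0.1089 = 0.2986
B_1 = 1 / 0.2986 = 3.3490
Σp_3ᵢ² = 0.02² + 0.45² + 0.07² + 0.46² = 0.0004 + 0.2025 + 0.0049 + 0.2116 = 0.4194
B_3 = 1 / 0.4194 = 2.3844
Σp_2ᵢ² = 0.51² + 0.12² + 0.33² + 0.04² = 0.2601 + 0.0144 + 0.1089 + 0.0016 = 0.3850
B_2 = 1 / 0.3850 = 2.5974
Ranking by B (broadest → narrowest): species 1 (3.35) > species 2 (2.60) > species 3 (2.38) > species 4 (1.65)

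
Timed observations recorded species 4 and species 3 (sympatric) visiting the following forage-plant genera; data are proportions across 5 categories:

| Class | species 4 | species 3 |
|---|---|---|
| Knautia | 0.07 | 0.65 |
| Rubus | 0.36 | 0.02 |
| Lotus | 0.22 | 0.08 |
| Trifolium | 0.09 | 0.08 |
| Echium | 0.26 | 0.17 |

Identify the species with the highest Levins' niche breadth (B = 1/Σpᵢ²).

species 4

Σp_4ᵢ² = 0.07² + 0.36² + 0.22² + 0.09² + 0.26² = 0.0049 + 0.1296 + 0.0484 + 0.0081 + 0.0676 = 0.2586
B_4 = 1 / 0.2586 = 3.8670
Σp_3ᵢ² = 0.65² + 0.02² + 0.08² + 0.08² + 0.17² = 0.4225 + 0.0004 + 0.0064 + 0.0064 + 0.0289 = 0.4646
B_3 = 1 / 0.4646 = 2.1524
Highest B → broadest niche (most generalist): species 4 (B = 3.87).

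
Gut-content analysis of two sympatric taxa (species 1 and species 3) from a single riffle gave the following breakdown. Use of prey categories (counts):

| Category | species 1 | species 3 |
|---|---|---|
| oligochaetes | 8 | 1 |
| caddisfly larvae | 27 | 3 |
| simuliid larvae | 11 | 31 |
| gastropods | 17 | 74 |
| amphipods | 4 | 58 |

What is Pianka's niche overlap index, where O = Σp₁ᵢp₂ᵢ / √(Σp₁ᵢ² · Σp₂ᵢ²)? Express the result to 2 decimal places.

0.56

Proportions for species 1 (n=67): 8/67=0.1194, 27/67=0.4030, 11/67=0.1642, 17/67=0.2537, 4/67=0.0597
Proportions for species 3 (n=167): 1/167=0.0060, 3/167=0.0180, 31/167=0.1856, 74/167=0.4431, 58/167=0.3473
Σ p₁ᵢp₂ᵢ = 0.000716 + 0.007254 + 0.030476 + 0.112414 + 0.020734 = 0.171594
Σp_1ᵢ² = 0.1194² + 0.4030² + 0.1642² + 0.2537² + 0.0597² = 0.014256 + 0.162409 + 0.026962 + 0.064364 + 0.003564 = 0.271555
Σp_2ᵢ² = 0.0060² + 0.0180² + 0.1856² + 0.4431² + 0.3473² = 0.000036 + 0.000324 + 0.034447 + 0.196338 + 0.120617 = 0.351762
O = 0.171594 / √(0.271555 × 0.351762) = 0.171594 / 0.3090675 = 0.5552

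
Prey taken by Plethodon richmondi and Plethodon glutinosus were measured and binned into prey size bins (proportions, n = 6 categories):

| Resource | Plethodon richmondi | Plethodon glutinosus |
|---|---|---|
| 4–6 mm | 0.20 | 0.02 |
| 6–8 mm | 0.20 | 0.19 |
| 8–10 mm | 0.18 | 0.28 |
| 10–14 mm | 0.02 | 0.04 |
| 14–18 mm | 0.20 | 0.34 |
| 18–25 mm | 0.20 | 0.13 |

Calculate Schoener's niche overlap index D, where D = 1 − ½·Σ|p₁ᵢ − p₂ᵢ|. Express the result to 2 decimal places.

0.74

Σ|p₁ᵢ − p₂ᵢ| = 0.18 + 0.01 + 0.10 + 0.02 + 0.14 + 0.07 = 0.52
D = 1 − ½ × 0.52 = 1 − 0.260 = 0.7400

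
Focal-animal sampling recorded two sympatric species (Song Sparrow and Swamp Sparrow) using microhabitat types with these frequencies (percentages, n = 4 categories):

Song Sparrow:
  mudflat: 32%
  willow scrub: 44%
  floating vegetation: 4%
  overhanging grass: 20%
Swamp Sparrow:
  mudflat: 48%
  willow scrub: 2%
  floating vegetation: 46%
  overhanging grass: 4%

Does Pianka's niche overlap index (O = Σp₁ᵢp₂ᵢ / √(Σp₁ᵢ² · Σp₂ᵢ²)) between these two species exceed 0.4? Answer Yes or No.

Yes

Convert percentages to proportions (divide by 100).
Σ p₁ᵢp₂ᵢ = 0.1536 + 0.0088 + 0.0184 + 0.0080 = 0.1888
Σp_1ᵢ² = 0.32² + 0.44² + 0.04² + 0.20² = 0.1024 + 0.1936 + 0.0016 + 0.0400 = 0.3376
Σp_2ᵢ² = 0.48² + 0.02² + 0.46² + 0.04² = 0.2304 + 0.0004 + 0.2116 + 0.0016 = 0.4440
O = 0.1888 / √(0.3376 × 0.4440) = 0.1888 / 0.38716 = 0.4877
O = 0.4877 > 0.4 → Yes.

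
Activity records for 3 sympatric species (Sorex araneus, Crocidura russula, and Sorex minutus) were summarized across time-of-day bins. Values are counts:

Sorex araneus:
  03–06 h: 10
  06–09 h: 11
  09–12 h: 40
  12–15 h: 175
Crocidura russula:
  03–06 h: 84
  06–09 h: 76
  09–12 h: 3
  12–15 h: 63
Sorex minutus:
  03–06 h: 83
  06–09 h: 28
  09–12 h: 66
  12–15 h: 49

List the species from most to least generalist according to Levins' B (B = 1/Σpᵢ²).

Sorex minutus > Crocidura russula > Sorex araneus

Proportions for Sorex araneus (n=236): 10/236=0.0424, 11/236=0.0466, 40/236=0.1695, 175/236=0.7415
Proportions for Crocidura russula (n=226): 84/226=0.3717, 76/226=0.3363, 3/226=0.0133, 63/226=0.2788
Proportions for Sorex minutus (n=226): 83/226=0.3673, 28/226=0.1239, 66/226=0.2920, 49/226=0.2168
Σp_aranᵢ² = 0.0424² + 0.0466² + 0.1695² + 0.7415² = 0.001798 + 0.002172 + 0.028730 + 0.549822 = 0.582522
B_aran = 1 / 0.582522 = 1.7167
Σp_russᵢ² = 0.3717² + 0.3363² + 0.0133² + 0.2788² = 0.138161 + 0.113098 + 0.000177 + 0.077729 = 0.329165
B_russ = 1 / 0.329165 = 3.0380
Σp_minuᵢ² = 0.3673² + 0.1239² + 0.2920² + 0.2168² = 0.134909 + 0.015351 + 0.085264 + 0.047002 = 0.282526
B_minu = 1 / 0.282526 = 3.5395
Ranking by B (broadest → narrowest): Sorex minutus (3.54) > Crocidura russula (3.04) > Sorex araneus (1.72)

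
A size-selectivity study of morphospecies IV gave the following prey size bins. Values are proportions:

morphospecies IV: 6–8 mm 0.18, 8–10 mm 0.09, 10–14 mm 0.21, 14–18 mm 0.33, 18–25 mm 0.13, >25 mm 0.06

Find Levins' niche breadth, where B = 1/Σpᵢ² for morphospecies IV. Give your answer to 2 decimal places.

Σpᵢ² = 0.18² + 0.09² + 0.21² + 0.33² + 0.13² + 0.06² = 0.0324 + 0.0081 + 0.0441 + 0.1089 + 0.0169 + 0.0036 = 0.2140
B = 1 / 0.2140 = 4.6729

4.67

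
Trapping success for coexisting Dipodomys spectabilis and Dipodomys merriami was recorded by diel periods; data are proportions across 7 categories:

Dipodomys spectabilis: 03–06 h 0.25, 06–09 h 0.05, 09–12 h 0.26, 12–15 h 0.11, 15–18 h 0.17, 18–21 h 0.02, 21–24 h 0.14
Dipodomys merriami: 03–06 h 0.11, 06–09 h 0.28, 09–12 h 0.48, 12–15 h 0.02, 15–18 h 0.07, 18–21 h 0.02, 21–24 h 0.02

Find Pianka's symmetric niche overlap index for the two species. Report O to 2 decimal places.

Σ p₁ᵢp₂ᵢ = 0.0275 + 0.0140 + 0.1248 + 0.0022 + 0.0119 + 0.0004 + 0.0028 = 0.1836
Σp_1ᵢ² = 0.25² + 0.05² + 0.26² + 0.11² + 0.17² + 0.02² + 0.14² = 0.0625 + 0.0025 + 0.0676 + 0.0121 + 0.0289 + 0.0004 + 0.0196 = 0.1936
Σp_2ᵢ² = 0.11² + 0.28² + 0.48² + 0.02² + 0.07² + 0.02² + 0.02² = 0.0121 + 0.0784 + 0.2304 + 0.0004 + 0.0049 + 0.0004 + 0.0004 = 0.3270
O = 0.1836 / √(0.1936 × 0.3270) = 0.1836 / 0.25161 = 0.7297

0.73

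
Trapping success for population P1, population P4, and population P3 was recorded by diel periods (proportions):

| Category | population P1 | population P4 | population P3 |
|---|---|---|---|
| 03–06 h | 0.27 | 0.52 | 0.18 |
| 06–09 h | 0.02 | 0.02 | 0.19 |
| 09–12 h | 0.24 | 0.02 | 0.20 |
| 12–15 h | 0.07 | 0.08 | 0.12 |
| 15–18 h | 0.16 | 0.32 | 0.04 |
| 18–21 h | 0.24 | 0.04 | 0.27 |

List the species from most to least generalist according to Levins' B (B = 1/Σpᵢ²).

population P3 > population P1 > population P4

Σp_P1ᵢ² = 0.27² + 0.02² + 0.24² + 0.07² + 0.16² + 0.24² = 0.0729 + 0.0004 + 0.0576 + 0.0049 + 0.0256 + 0.0576 = 0.2190
B_P1 = 1 / 0.2190 = 4.5662
Σp_P4ᵢ² = 0.52² + 0.02² + 0.02² + 0.08² + 0.32² + 0.04² = 0.2704 + 0.0004 + 0.0004 + 0.0064 + 0.1024 + 0.0016 = 0.3816
B_P4 = 1 / 0.3816 = 2.6205
Σp_P3ᵢ² = 0.18² + 0.19² + 0.20² + 0.12² + 0.04² + 0.27² = 0.0324 + 0.0361 + 0.0400 + 0.0144 + 0.0016 + 0.0729 = 0.1974
B_P3 = 1 / 0.1974 = 5.0659
Ranking by B (broadest → narrowest): population P3 (5.07) > population P1 (4.57) > population P4 (2.62)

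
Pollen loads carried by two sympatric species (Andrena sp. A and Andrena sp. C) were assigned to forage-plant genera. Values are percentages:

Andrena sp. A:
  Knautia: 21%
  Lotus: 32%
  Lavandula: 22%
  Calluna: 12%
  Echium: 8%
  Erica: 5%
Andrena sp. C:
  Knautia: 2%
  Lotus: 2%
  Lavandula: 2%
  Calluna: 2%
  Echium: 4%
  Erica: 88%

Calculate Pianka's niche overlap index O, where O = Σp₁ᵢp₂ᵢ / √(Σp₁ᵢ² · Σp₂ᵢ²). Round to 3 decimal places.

0.157

Convert percentages to proportions (divide by 100).
Σ p₁ᵢp₂ᵢ = 0.0042 + 0.0064 + 0.0044 + 0.0024 + 0.0032 + 0.0440 = 0.0646
Σp_1ᵢ² = 0.21² + 0.32² + 0.22² + 0.12² + 0.08² + 0.05² = 0.0441 + 0.1024 + 0.0484 + 0.0144 + 0.0064 + 0.0025 = 0.2182
Σp_2ᵢ² = 0.02² + 0.02² + 0.02² + 0.02² + 0.04² + 0.88² = 0.0004 + 0.0004 + 0.0004 + 0.0004 + 0.0016 + 0.7744 = 0.7776
O = 0.0646 / √(0.2182 × 0.7776) = 0.0646 / 0.411913 = 0.15683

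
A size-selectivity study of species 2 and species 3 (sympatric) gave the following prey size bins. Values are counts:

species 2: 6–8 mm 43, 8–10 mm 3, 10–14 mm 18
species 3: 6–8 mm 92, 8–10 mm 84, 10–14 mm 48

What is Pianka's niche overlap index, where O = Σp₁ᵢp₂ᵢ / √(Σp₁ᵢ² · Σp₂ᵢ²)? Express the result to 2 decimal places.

0.81

Proportions for species 2 (n=64): 43/64=0.6719, 3/64=0.0469, 18/64=0.2813
Proportions for species 3 (n=224): 92/224=0.4107, 84/224=0.3750, 48/224=0.2143
Σ p₁ᵢp₂ᵢ = 0.275949 + 0.017588 + 0.060283 = 0.353820
Σp_1ᵢ² = 0.6719² + 0.0469² + 0.2813² = 0.451450 + 0.002200 + 0.079130 = 0.532780
Σp_2ᵢ² = 0.4107² + 0.3750² + 0.2143² = 0.168674 + 0.140625 + 0.045924 = 0.355223
O = 0.353820 / √(0.532780 × 0.355223) = 0.353820 / 0.4350353 = 0.8133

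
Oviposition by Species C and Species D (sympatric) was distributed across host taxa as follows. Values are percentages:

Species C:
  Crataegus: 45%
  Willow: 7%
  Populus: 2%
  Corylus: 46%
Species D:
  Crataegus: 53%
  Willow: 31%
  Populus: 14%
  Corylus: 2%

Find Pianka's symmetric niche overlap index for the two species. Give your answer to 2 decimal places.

0.67

Convert percentages to proportions (divide by 100).
Σ p₁ᵢp₂ᵢ = 0.2385 + 0.0217 + 0.0028 + 0.0092 = 0.2722
Σp_1ᵢ² = 0.45² + 0.07² + 0.02² + 0.46² = 0.2025 + 0.0049 + 0.0004 + 0.2116 = 0.4194
Σp_2ᵢ² = 0.53² + 0.31² + 0.14² + 0.02² = 0.2809 + 0.0961 + 0.0196 + 0.0004 = 0.3970
O = 0.2722 / √(0.4194 × 0.3970) = 0.2722 / 0.40805 = 0.6671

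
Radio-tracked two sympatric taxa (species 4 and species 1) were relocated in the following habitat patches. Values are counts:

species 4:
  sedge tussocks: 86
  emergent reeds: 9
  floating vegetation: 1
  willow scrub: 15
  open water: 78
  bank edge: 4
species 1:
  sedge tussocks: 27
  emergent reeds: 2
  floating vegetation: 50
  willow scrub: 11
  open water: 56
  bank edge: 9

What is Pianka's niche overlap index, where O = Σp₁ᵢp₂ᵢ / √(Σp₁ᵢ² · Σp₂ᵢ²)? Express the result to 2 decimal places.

0.73

Proportions for species 4 (n=193): 86/193=0.4456, 9/193=0.0466, 1/193=0.0052, 15/193=0.0777, 78/193=0.4041, 4/193=0.0207
Proportions for species 1 (n=155): 27/155=0.1742, 2/155=0.0129, 50/155=0.3226, 11/155=0.0710, 56/155=0.3613, 9/155=0.0581
Σ p₁ᵢp₂ᵢ = 0.077624 + 0.000601 + 0.001678 + 0.005517 + 0.146001 + 0.001203 = 0.232624
Σp_1ᵢ² = 0.4456² + 0.0466² + 0.0052² + 0.0777² + 0.4041² + 0.0207² = 0.198559 + 0.002172 + 0.000027 + 0.006037 + 0.163297 + 0.000428 = 0.370520
Σp_2ᵢ² = 0.1742² + 0.0129² + 0.3226² + 0.0710² + 0.3613² + 0.0581² = 0.030346 + 0.000166 + 0.104071 + 0.005041 + 0.130538 + 0.003376 = 0.273538
O = 0.232624 / √(0.370520 × 0.273538) = 0.232624 / 0.3183572 = 0.7307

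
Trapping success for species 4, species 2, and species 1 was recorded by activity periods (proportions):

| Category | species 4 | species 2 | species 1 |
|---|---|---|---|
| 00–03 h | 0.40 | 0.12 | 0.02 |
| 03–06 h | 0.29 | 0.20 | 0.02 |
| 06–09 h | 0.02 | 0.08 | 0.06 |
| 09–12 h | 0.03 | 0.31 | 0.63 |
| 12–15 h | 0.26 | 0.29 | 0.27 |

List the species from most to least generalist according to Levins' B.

Σp_4ᵢ² = 0.40² + 0.29² + 0.02² + 0.03² + 0.26² = 0.1600 + 0.0841 + 0.0004 + 0.0009 + 0.0676 = 0.3130
B_4 = 1 / 0.3130 = 3.1949
Σp_2ᵢ² = 0.12² + 0.20² + 0.08² + 0.31² + 0.29² = 0.0144 + 0.0400 + 0.0064 + 0.0961 + 0.0841 = 0.2410
B_2 = 1 / 0.2410 = 4.1494
Σp_1ᵢ² = 0.02² + 0.02² + 0.06² + 0.63² + 0.27² = 0.0004 + 0.0004 + 0.0036 + 0.3969 + 0.0729 = 0.4742
B_1 = 1 / 0.4742 = 2.1088
Ranking by B (broadest → narrowest): species 2 (4.15) > species 4 (3.19) > species 1 (2.11)

species 2 > species 4 > species 1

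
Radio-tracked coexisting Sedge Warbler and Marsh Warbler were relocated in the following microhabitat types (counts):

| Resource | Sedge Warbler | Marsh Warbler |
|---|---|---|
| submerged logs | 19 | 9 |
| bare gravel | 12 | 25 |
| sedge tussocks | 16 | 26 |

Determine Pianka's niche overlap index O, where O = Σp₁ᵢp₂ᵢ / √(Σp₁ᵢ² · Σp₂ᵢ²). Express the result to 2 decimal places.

0.86

Proportions for Sedge Warbler (n=47): 19/47=0.4043, 12/47=0.2553, 16/47=0.3404
Proportions for Marsh Warbler (n=60): 9/60=0.1500, 25/60=0.4167, 26/60=0.4333
Σ p₁ᵢp₂ᵢ = 0.060645 + 0.106384 + 0.147495 = 0.314524
Σp_1ᵢ² = 0.4043² + 0.2553² + 0.3404² = 0.163458 + 0.065178 + 0.115872 = 0.344508
Σp_2ᵢ² = 0.1500² + 0.4167² + 0.4333² = 0.022500 + 0.173639 + 0.187749 = 0.383888
O = 0.314524 / √(0.344508 × 0.383888) = 0.314524 / 0.3636654 = 0.8649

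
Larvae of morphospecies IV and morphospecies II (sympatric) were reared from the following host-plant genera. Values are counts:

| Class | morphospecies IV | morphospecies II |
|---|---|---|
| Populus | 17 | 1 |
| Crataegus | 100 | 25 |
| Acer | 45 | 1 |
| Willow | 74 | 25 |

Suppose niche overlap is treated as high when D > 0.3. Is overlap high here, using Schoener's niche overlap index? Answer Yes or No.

Proportions for morphospecies IV (n=236): 17/236=0.0720, 100/236=0.4237, 45/236=0.1907, 74/236=0.3136
Proportions for morphospecies II (n=52): 1/52=0.0192, 25/52=0.4808, 1/52=0.0192, 25/52=0.4808
Σ|p₁ᵢ − p₂ᵢ| = 0.0528 + 0.0571 + 0.1715 + 0.1672 = 0.4486
D = 1 − ½ × 0.4486 = 1 − 0.22430 = 0.77570
D = 0.77570 > 0.3 → Yes.

Yes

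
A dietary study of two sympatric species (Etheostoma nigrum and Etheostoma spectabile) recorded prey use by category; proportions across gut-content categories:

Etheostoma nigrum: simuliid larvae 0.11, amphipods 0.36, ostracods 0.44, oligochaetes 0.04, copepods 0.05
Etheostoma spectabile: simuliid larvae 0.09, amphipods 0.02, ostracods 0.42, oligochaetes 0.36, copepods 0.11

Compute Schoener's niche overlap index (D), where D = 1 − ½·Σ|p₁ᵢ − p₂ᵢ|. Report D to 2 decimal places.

0.62

Σ|p₁ᵢ − p₂ᵢ| = 0.02 + 0.34 + 0.02 + 0.32 + 0.06 = 0.76
D = 1 − ½ × 0.76 = 1 − 0.380 = 0.6200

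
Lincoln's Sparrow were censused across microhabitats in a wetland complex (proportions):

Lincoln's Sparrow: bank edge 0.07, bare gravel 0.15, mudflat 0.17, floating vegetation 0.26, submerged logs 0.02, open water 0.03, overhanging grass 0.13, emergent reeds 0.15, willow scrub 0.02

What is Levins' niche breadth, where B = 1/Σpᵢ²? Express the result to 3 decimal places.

6.061

Σpᵢ² = 0.07² + 0.15² + 0.17² + 0.26² + 0.02² + 0.03² + 0.13² + 0.15² + 0.02² = 0.0049 + 0.0225 + 0.0289 + 0.0676 + 0.0004 + 0.0009 + 0.0169 + 0.0225 + 0.0004 = 0.1650
B = 1 / 0.1650 = 6.06061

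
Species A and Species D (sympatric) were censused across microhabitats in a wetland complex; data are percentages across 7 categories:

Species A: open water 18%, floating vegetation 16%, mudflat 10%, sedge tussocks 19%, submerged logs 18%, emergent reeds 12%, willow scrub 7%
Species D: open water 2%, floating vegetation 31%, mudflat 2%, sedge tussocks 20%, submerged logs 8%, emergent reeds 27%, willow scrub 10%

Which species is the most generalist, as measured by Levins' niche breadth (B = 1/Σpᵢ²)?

Convert percentages to proportions (divide by 100).
Σp_Aᵢ² = 0.18² + 0.16² + 0.10² + 0.19² + 0.18² + 0.12² + 0.07² = 0.0324 + 0.0256 + 0.0100 + 0.0361 + 0.0324 + 0.0144 + 0.0049 = 0.1558
B_A = 1 / 0.1558 = 6.4185
Σp_Dᵢ² = 0.02² + 0.31² + 0.02² + 0.20² + 0.08² + 0.27² + 0.10² = 0.0004 + 0.0961 + 0.0004 + 0.0400 + 0.0064 + 0.0729 + 0.0100 = 0.2262
B_D = 1 / 0.2262 = 4.4209
Highest B → broadest niche (most generalist): Species A (B = 6.42).

Species A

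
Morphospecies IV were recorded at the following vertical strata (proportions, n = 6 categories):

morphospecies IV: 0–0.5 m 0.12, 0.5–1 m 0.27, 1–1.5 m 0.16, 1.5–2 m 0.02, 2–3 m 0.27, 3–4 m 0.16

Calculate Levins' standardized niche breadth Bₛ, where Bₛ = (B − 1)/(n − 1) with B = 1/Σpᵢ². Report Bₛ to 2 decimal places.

Σpᵢ² = 0.12² + 0.27² + 0.16² + 0.02² + 0.27² + 0.16² = 0.0144 + 0.0729 + 0.0256 + 0.0004 + 0.0729 + 0.0256 = 0.2118
B = 1 / 0.2118 = 4.7214
Bₛ = (B − 1)/(n − 1) = (4.7214 − 1)/(6 − 1) = 3.7214/5 = 0.7443

0.74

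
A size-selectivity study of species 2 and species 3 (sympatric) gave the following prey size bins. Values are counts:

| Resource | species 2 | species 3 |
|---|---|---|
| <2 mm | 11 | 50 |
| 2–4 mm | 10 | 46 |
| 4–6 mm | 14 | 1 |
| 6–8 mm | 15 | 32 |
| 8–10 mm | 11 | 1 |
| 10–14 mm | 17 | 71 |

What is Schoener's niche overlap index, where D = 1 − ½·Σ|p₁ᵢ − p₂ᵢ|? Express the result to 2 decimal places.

Proportions for species 2 (n=78): 11/78=0.1410, 10/78=0.1282, 14/78=0.1795, 15/78=0.1923, 11/78=0.1410, 17/78=0.2179
Proportions for species 3 (n=201): 50/201=0.2488, 46/201=0.2289, 1/201=0.0050, 32/201=0.1592, 1/201=0.0050, 71/201=0.3532
Σ|p₁ᵢ − p₂ᵢ| = 0.1078 + 0.1007 + 0.1745 + 0.0331 + 0.1360 + 0.1353 = 0.6874
D = 1 − ½ × 0.6874 = 1 − 0.34370 = 0.65630

0.66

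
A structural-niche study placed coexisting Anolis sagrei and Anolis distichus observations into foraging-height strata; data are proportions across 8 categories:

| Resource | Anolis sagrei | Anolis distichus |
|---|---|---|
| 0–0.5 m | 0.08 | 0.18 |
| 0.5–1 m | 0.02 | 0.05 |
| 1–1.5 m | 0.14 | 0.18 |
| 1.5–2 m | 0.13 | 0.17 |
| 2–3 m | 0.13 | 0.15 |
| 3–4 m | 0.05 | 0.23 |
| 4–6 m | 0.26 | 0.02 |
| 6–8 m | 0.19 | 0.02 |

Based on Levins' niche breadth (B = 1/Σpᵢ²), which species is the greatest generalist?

Anolis sagrei

Σp_sagrᵢ² = 0.08² + 0.02² + 0.14² + 0.13² + 0.13² + 0.05² + 0.26² + 0.19² = 0.0064 + 0.0004 + 0.0196 + 0.0169 + 0.0169 + 0.0025 + 0.0676 + 0.0361 = 0.1664
B_sagr = 1 / 0.1664 = 6.0096
Σp_distᵢ² = 0.18² + 0.05² + 0.18² + 0.17² + 0.15² + 0.23² + 0.02² + 0.02² = 0.0324 + 0.0025 + 0.0324 + 0.0289 + 0.0225 + 0.0529 + 0.0004 + 0.0004 = 0.1724
B_dist = 1 / 0.1724 = 5.8005
Highest B → broadest niche (most generalist): Anolis sagrei (B = 6.01).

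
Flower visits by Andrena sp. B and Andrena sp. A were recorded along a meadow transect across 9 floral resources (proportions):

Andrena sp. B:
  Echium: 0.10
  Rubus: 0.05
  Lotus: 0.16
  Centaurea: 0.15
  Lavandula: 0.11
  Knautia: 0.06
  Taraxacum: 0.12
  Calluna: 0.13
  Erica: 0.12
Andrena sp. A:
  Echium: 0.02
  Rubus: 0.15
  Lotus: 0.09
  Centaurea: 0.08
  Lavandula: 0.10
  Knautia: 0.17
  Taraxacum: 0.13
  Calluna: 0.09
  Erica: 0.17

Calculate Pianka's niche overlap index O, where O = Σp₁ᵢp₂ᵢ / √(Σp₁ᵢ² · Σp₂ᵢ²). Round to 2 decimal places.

Σ p₁ᵢp₂ᵢ = 0.0020 + 0.0075 + 0.0144 + 0.0120 + 0.0110 + 0.0102 + 0.0156 + 0.0117 + 0.0204 = 0.1048
Σp_1ᵢ² = 0.10² + 0.05² + 0.16² + 0.15² + 0.11² + 0.06² + 0.12² + 0.13² + 0.12² = 0.0100 + 0.0025 + 0.0256 + 0.0225 + 0.0121 + 0.0036 + 0.0144 + 0.0169 + 0.0144 = 0.1220
Σp_2ᵢ² = 0.02² + 0.15² + 0.09² + 0.08² + 0.10² + 0.17² + 0.13² + 0.09² + 0.17² = 0.0004 + 0.0225 + 0.0081 + 0.0064 + 0.0100 + 0.0289 + 0.0169 + 0.0081 + 0.0289 = 0.1302
O = 0.1048 / √(0.1220 × 0.1302) = 0.1048 / 0.12603 = 0.8315

0.83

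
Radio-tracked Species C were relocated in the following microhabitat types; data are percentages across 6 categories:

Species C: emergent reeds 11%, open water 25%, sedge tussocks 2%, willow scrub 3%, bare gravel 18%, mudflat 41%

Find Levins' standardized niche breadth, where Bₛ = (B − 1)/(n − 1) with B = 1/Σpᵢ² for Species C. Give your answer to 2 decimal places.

0.52

Convert percentages to proportions (divide by 100).
Σpᵢ² = 0.11² + 0.25² + 0.02² + 0.03² + 0.18² + 0.41² = 0.0121 + 0.0625 + 0.0004 + 0.0009 + 0.0324 + 0.1681 = 0.2764
B = 1 / 0.2764 = 3.6179
Bₛ = (B − 1)/(n − 1) = (3.6179 − 1)/(6 − 1) = 2.6179/5 = 0.5236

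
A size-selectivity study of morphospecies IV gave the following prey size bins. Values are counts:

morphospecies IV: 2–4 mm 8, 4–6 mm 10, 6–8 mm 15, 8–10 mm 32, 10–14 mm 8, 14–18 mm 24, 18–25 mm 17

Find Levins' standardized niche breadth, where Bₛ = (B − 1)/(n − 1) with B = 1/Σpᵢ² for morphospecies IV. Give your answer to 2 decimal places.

0.76

Proportions for morphospecies IV (n=114): 8/114=0.0702, 10/114=0.0877, 15/114=0.1316, 32/114=0.2807, 8/114=0.0702, 24/114=0.2105, 17/114=0.1491
Σpᵢ² = 0.0702² + 0.0877² + 0.1316² + 0.2807² + 0.0702² + 0.2105² + 0.1491² = 0.004928 + 0.007691 + 0.017319 + 0.078792 + 0.004928 + 0.044310 + 0.022231 = 0.180199
B = 1 / 0.180199 = 5.5494
Bₛ = (B − 1)/(n − 1) = (5.5494 − 1)/(7 − 1) = 4.5494/6 = 0.7582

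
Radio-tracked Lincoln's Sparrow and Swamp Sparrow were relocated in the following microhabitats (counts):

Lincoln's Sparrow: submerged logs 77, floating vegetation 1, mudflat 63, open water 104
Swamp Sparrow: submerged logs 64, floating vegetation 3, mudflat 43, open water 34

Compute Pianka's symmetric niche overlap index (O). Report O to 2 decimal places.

0.92

Proportions for Lincoln's Sparrow (n=245): 77/245=0.3143, 1/245=0.0041, 63/245=0.2571, 104/245=0.4245
Proportions for Swamp Sparrow (n=144): 64/144=0.4444, 3/144=0.0208, 43/144=0.2986, 34/144=0.2361
Σ p₁ᵢp₂ᵢ = 0.139675 + 0.000085 + 0.076770 + 0.100224 = 0.316754
Σp_1ᵢ² = 0.3143² + 0.0041² + 0.2571² + 0.4245² = 0.098784 + 0.000017 + 0.066100 + 0.180200 = 0.345101
Σp_2ᵢ² = 0.4444² + 0.0208² + 0.2986² + 0.2361² = 0.197491 + 0.000433 + 0.089162 + 0.055743 = 0.342829
O = 0.316754 / √(0.345101 × 0.342829) = 0.316754 / 0.3439631 = 0.9209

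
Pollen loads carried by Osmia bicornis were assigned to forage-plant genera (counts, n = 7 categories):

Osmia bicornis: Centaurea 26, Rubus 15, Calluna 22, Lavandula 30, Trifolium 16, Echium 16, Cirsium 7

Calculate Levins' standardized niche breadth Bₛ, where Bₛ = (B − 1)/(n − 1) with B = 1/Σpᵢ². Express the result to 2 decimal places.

0.85

Proportions for Osmia bicornis (n=132): 26/132=0.1970, 15/132=0.1136, 22/132=0.1667, 30/132=0.2273, 16/132=0.1212, 16/132=0.1212, 7/132=0.0530
Σpᵢ² = 0.1970² + 0.1136² + 0.1667² + 0.2273² + 0.1212² + 0.1212² + 0.0530² = 0.038809 + 0.012905 + 0.027789 + 0.051665 + 0.014689 + 0.014689 + 0.002809 = 0.163355
B = 1 / 0.163355 = 6.1216
Bₛ = (B − 1)/(n − 1) = (6.1216 − 1)/(7 − 1) = 5.1216/6 = 0.8536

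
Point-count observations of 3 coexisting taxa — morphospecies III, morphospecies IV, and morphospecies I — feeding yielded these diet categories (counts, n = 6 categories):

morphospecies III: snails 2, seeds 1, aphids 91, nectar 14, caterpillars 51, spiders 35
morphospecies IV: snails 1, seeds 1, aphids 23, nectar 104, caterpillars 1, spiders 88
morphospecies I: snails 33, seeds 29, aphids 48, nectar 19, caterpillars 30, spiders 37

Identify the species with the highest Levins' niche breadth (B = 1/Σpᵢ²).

morphospecies I

Proportions for morphospecies III (n=194): 2/194=0.0103, 1/194=0.0052, 91/194=0.4691, 14/194=0.0722, 51/194=0.2629, 35/194=0.1804
Proportions for morphospecies IV (n=218): 1/218=0.0046, 1/218=0.0046, 23/218=0.1055, 104/218=0.4771, 1/218=0.0046, 88/218=0.4037
Proportions for morphospecies I (n=196): 33/196=0.1684, 29/196=0.1480, 48/196=0.2449, 19/196=0.0969, 30/196=0.1531, 37/196=0.1888
Σp_IIIᵢ² = 0.0103² + 0.0052² + 0.4691² + 0.0722² + 0.2629² + 0.1804² = 0.000106 + 0.000027 + 0.220055 + 0.005213 + 0.069116 + 0.032544 = 0.327061
B_III = 1 / 0.327061 = 3.0575
Σp_IVᵢ² = 0.0046² + 0.0046² + 0.1055² + 0.4771² + 0.0046² + 0.4037² = 0.000021 + 0.000021 + 0.011130 + 0.227624 + 0.000021 + 0.162974 = 0.401791
B_IV = 1 / 0.401791 = 2.4889
Σp_Iᵢ² = 0.1684² + 0.1480² + 0.2449² + 0.0969² + 0.1531² + 0.1888² = 0.028359 + 0.021904 + 0.059976 + 0.009390 + 0.023440 + 0.035645 = 0.178714
B_I = 1 / 0.178714 = 5.5955
Highest B → broadest niche (most generalist): morphospecies I (B = 5.60).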